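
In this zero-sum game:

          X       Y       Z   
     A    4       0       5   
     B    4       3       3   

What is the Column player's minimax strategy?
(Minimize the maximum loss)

Column should play Y, value = 3

Work:
Column player minimizes Row's maximum payoff:
Column X: max payoff to Row = 4
Column Y: max payoff to Row = 3
Column Z: max payoff to Row = 5
Minimum is 3, achieved by column Y.
Minimax strategy: Y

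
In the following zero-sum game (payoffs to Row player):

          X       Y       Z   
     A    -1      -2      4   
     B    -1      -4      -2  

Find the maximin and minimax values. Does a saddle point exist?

Maximin = -2, Minimax = -2, Saddle: True

Work:
Row minimums: [-2, -4] → maximin = -2
Column maximums: [-1, -2, 4] → minimax = -2
Saddle point exists! Game value = -2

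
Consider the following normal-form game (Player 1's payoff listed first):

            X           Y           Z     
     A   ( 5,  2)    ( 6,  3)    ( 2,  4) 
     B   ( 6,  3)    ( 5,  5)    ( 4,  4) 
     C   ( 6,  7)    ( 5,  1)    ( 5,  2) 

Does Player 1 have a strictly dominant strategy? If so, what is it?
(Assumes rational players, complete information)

No strictly dominant strategy exists for Player 1

Work:
A strategy strictly dominates another if it gives a strictly higher payoff against every opponent action. Compare each pair of P1's strategies column-by-column:
  A vs B: [5 vs 6, 6 vs 5, 2 vs 4] → A does not strictly dominate B (column X: 5 ≤ 6)
  A vs C: [5 vs 6, 6 vs 5, 2 vs 5] → A does not strictly dominate C (column X: 5 ≤ 6)
  B vs A: [6 vs 5, 5 vs 6, 4 vs 2] → B does not strictly dominate A (column Y: 5 ≤ 6)
  B vs C: [6 vs 6, 5 vs 5, 4 vs 5] → B does not strictly dominate C (column X: 6 ≤ 6)
  C vs A: [6 vs 5, 5 vs 6, 5 vs 2] → C does not strictly dominate A (column Y: 5 ≤ 6)
  C vs B: [6 vs 6, 5 vs 5, 5 vs 4] → C does not strictly dominate B (column X: 6 ≤ 6)
No single strategy strictly dominates all others → no strictly dominant strategy.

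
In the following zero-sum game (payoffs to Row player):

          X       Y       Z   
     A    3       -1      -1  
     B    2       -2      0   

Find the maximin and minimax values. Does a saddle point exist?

Maximin = -1, Minimax = -1, Saddle: True

Work:
Row minimums: [-1, -2] → maximin = -1
Column maximums: [3, -1, 0] → minimax = -1
Saddle point exists! Game value = -1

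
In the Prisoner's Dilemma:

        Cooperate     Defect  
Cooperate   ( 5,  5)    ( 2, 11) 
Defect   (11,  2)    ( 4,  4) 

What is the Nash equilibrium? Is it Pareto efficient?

(Defect, Defect) is NE; not Pareto efficient

Work:
Defect dominates Cooperate for both players:
If P2 cooperates: Defect (11) > Cooperate (5)
If P2 defects: Defect (4) > Cooperate (2)
NE: (Defect, Defect) with payoff (4, 4)
But (Cooperate, Cooperate) = (5, 5) Pareto dominates (4, 4)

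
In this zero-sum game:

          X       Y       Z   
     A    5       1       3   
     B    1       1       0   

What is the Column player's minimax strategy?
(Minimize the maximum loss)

Column should play Y, value = 1

Work:
Column player minimizes Row's maximum payoff:
Column X: max payoff to Row = 5
Column Y: max payoff to Row = 1
Column Z: max payoff to Row = 3
Minimum is 1, achieved by column Y.
Minimax strategy: Y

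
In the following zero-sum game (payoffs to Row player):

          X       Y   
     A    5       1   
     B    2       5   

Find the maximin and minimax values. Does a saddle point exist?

Maximin = 2, Minimax = 5, Saddle: False

Work:
Row minimums: [1, 2] → maximin = 2
Column maximums: [5, 5] → minimax = 5
No saddle point (maximin ≠ minimax). Mixed strategy needed.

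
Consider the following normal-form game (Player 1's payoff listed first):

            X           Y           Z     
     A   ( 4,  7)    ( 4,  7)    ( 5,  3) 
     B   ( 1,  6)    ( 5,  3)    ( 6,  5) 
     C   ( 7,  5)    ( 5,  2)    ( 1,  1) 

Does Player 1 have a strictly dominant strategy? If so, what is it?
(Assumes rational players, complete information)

No strictly dominant strategy exists for Player 1

Work:
A strategy strictly dominates another if it gives a strictly higher payoff against every opponent action. Compare each pair of P1's strategies column-by-column:
  A vs B: [4 vs 1, 4 vs 5, 5 vs 6] → A does not strictly dominate B (column Y: 4 ≤ 5)
  A vs C: [4 vs 7, 4 vs 5, 5 vs 1] → A does not strictly dominate C (column X: 4 ≤ 7)
  B vs A: [1 vs 4, 5 vs 4, 6 vs 5] → B does not strictly dominate A (column X: 1 ≤ 4)
  B vs C: [1 vs 7, 5 vs 5, 6 vs 1] → B does not strictly dominate C (column X: 1 ≤ 7)
  C vs A: [7 vs 4, 5 vs 4, 1 vs 5] → C does not strictly dominate A (column Z: 1 ≤ 5)
  C vs B: [7 vs 1, 5 vs 5, 1 vs 6] → C does not strictly dominate B (column Y: 5 ≤ 5)
No single strategy strictly dominates all others → no strictly dominant strategy.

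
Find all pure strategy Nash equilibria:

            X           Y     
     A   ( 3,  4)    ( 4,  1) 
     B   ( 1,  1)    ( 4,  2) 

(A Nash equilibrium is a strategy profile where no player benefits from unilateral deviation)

Nash equilibrium: (A, X), (B, Y)

Work:
Best responses:
  P1 vs X: payoffs [3, 1] → best response A (payoff 3)
  P1 vs Y: payoffs [4, 4] → best response A/B (payoff 4)
  P2 vs A: payoffs [4, 1] → best response X (payoff 4)
  P2 vs B: payoffs [1, 2] → best response Y (payoff 2)
Mutual best responses: (A,X), (B,Y) → Nash equilibria.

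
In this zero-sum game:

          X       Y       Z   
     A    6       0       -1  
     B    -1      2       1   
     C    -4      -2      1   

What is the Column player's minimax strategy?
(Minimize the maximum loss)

Column should play Z, value = 1

Work:
Column player minimizes Row's maximum payoff:
Column X: max payoff to Row = 6
Column Y: max payoff to Row = 2
Column Z: max payoff to Row = 1
Minimum is 1, achieved by column Z.
Minimax strategy: Z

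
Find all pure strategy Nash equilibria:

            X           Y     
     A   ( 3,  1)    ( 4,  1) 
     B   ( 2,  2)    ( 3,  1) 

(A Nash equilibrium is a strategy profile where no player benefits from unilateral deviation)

Nash equilibrium: (A, X), (A, Y)

Work:
Best responses:
  P1 vs X: payoffs [3, 2] → best response A (payoff 3)
  P1 vs Y: payoffs [4, 3] → best response A (payoff 4)
  P2 vs A: payoffs [1, 1] → best response X/Y (payoff 1)
  P2 vs B: payoffs [2, 1] → best response X (payoff 2)
Mutual best responses: (A,X), (A,Y) → Nash equilibria.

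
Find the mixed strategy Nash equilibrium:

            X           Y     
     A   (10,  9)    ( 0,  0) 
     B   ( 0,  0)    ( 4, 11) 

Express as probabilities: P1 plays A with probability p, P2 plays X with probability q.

p = 0.55, q = 0.2857

Work:
Find probabilities that make opponent indifferent:
P2 chooses q to make P1 indifferent between A and B
P1 chooses p to make P2 indifferent between X and Y
Mixed NE: P1 plays (A: 0.55, B: 0.45), P2 plays (X: 0.2857, Y: 0.7143)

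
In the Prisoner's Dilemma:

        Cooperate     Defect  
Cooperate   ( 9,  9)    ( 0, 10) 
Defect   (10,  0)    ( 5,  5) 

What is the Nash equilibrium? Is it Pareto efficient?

(Defect, Defect) is NE; not Pareto efficient

Work:
Defect dominates Cooperate for both players:
If P2 cooperates: Defect (10) > Cooperate (9)
If P2 defects: Defect (5) > Cooperate (0)
NE: (Defect, Defect) with payoff (5, 5)
But (Cooperate, Cooperate) = (9, 9) Pareto dominates (5, 5)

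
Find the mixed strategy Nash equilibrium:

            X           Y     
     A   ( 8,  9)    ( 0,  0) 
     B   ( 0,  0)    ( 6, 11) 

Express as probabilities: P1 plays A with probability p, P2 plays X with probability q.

p = 0.55, q = 0.4286

Work:
Find probabilities that make opponent indifferent:
P2 chooses q to make P1 indifferent between A and B
P1 chooses p to make P2 indifferent between X and Y
Mixed NE: P1 plays (A: 0.55, B: 0.45), P2 plays (X: 0.4286, Y: 0.5714)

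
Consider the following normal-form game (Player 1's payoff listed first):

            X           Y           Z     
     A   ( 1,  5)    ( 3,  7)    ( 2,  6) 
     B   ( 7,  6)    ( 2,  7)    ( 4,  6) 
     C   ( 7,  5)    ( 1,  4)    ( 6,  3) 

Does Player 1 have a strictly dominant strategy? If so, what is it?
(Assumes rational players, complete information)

No strictly dominant strategy exists for Player 1

Work:
A strategy strictly dominates another if it gives a strictly higher payoff against every opponent action. Compare each pair of P1's strategies column-by-column:
  A vs B: [1 vs 7, 3 vs 2, 2 vs 4] → A does not strictly dominate B (column X: 1 ≤ 7)
  A vs C: [1 vs 7, 3 vs 1, 2 vs 6] → A does not strictly dominate C (column X: 1 ≤ 7)
  B vs A: [7 vs 1, 2 vs 3, 4 vs 2] → B does not strictly dominate A (column Y: 2 ≤ 3)
  B vs C: [7 vs 7, 2 vs 1, 4 vs 6] → B does not strictly dominate C (column X: 7 ≤ 7)
  C vs A: [7 vs 1, 1 vs 3, 6 vs 2] → C does not strictly dominate A (column Y: 1 ≤ 3)
  C vs B: [7 vs 7, 1 vs 2, 6 vs 4] → C does not strictly dominate B (column X: 7 ≤ 7)
No single strategy strictly dominates all others → no strictly dominant strategy.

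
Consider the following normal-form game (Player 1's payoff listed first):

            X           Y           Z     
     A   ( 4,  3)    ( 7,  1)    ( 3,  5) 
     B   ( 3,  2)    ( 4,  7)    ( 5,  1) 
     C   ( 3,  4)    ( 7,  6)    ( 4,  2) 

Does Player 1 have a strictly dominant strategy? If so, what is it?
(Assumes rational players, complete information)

No strictly dominant strategy exists for Player 1

Work:
A strategy strictly dominates another if it gives a strictly higher payoff against every opponent action. Compare each pair of P1's strategies column-by-column:
  A vs B: [4 vs 3, 7 vs 4, 3 vs 5] → A does not strictly dominate B (column Z: 3 ≤ 5)
  A vs C: [4 vs 3, 7 vs 7, 3 vs 4] → A does not strictly dominate C (column Y: 7 ≤ 7)
  B vs A: [3 vs 4, 4 vs 7, 5 vs 3] → B does not strictly dominate A (column X: 3 ≤ 4)
  B vs C: [3 vs 3, 4 vs 7, 5 vs 4] → B does not strictly dominate C (column X: 3 ≤ 3)
  C vs A: [3 vs 4, 7 vs 7, 4 vs 3] → C does not strictly dominate A (column X: 3 ≤ 4)
  C vs B: [3 vs 3, 7 vs 4, 4 vs 5] → C does not strictly dominate B (column X: 3 ≤ 3)
No single strategy strictly dominates all others → no strictly dominant strategy.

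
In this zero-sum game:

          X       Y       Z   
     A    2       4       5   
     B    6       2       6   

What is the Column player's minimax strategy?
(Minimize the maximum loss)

Column should play Y, value = 4

Work:
Column player minimizes Row's maximum payoff:
Column X: max payoff to Row = 6
Column Y: max payoff to Row = 4
Column Z: max payoff to Row = 6
Minimum is 4, achieved by column Y.
Minimax strategy: Y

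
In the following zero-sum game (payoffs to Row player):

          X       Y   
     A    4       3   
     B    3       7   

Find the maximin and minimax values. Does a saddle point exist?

Maximin = 3, Minimax = 4, Saddle: False

Work:
Row minimums: [3, 3] → maximin = 3
Column maximums: [4, 7] → minimax = 4
No saddle point (maximin ≠ minimax). Mixed strategy needed.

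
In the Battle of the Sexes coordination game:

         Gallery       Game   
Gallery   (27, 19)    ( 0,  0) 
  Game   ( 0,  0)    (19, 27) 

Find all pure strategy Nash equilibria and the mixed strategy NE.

Pure NE: (Gallery, Gallery) and (Game, Game); Mixed NE: p = 0.587, q = 0.413

Work:
Check pure NE:
(Gallery, Gallery): (27, 19) - no unilateral deviation beneficial
(Game, Game): (19, 27) - no unilateral deviation beneficial
Mixed NE: P1 plays Gallery with p = 0.587, P2 plays Gallery with q = 0.413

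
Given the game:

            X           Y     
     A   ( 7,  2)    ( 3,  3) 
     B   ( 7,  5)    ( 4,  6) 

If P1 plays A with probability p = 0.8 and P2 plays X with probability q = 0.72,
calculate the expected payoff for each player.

E[P1] = 5.936, E[P2] = 2.88

Work:
E[P1] = p·q·π₁(A,X) + p·(1-q)·π₁(A,Y) + (1-p)·q·π₁(B,X) + (1-p)·(1-q)·π₁(B,Y)
= 0.8·0.72·7 + 0.8·0.28·3 + 0.2·0.72·7 + 0.2·0.28·4
= 5.936

E[P2] = 2.88 (similar calculation)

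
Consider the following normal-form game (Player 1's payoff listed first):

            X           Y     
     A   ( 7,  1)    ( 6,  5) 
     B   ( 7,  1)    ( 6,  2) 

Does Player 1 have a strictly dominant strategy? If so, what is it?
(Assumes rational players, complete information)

No strictly dominant strategy exists for Player 1

Work:
A strategy strictly dominates another if it gives a strictly higher payoff against every opponent action. Compare each pair of P1's strategies column-by-column:
  A vs B: [7 vs 7, 6 vs 6] → A does not strictly dominate B (column X: 7 ≤ 7)
  B vs A: [7 vs 7, 6 vs 6] → B does not strictly dominate A (column X: 7 ≤ 7)
No single strategy strictly dominates all others → no strictly dominant strategy.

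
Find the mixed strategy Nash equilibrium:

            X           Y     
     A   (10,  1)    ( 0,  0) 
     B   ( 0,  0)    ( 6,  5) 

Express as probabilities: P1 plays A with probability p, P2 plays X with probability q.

p = 0.8333, q = 0.375

Work:
Find probabilities that make opponent indifferent:
P2 chooses q to make P1 indifferent between A and B
P1 chooses p to make P2 indifferent between X and Y
Mixed NE: P1 plays (A: 0.8333, B: 0.1667), P2 plays (X: 0.375, Y: 0.625)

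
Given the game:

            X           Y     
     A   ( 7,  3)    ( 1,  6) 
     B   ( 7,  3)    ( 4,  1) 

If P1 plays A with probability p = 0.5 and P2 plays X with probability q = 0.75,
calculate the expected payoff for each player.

E[P1] = 5.875, E[P2] = 3.125

Work:
E[P1] = p·q·π₁(A,X) + p·(1-q)·π₁(A,Y) + (1-p)·q·π₁(B,X) + (1-p)·(1-q)·π₁(B,Y)
= 0.5·0.75·7 + 0.5·0.25·1 + 0.5·0.75·7 + 0.5·0.25·4
= 5.875

E[P2] = 3.125 (similar calculation)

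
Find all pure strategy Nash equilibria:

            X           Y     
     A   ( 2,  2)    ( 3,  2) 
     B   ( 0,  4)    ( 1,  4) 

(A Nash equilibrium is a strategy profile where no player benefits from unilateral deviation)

Nash equilibrium: (A, X), (A, Y)

Work:
Best responses:
  P1 vs X: payoffs [2, 0] → best response A (payoff 2)
  P1 vs Y: payoffs [3, 1] → best response A (payoff 3)
  P2 vs A: payoffs [2, 2] → best response X/Y (payoff 2)
  P2 vs B: payoffs [4, 4] → best response X/Y (payoff 4)
Mutual best responses: (A,X), (A,Y) → Nash equilibria.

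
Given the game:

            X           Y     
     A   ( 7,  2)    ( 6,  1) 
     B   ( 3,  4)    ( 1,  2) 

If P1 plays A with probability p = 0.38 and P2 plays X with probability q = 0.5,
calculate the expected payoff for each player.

E[P1] = 3.71, E[P2] = 2.43

Work:
E[P1] = p·q·π₁(A,X) + p·(1-q)·π₁(A,Y) + (1-p)·q·π₁(B,X) + (1-p)·(1-q)·π₁(B,Y)
= 0.38·0.5·7 + 0.38·0.5·6 + 0.62·0.5·3 + 0.62·0.5·1
= 3.71

E[P2] = 2.43 (similar calculation)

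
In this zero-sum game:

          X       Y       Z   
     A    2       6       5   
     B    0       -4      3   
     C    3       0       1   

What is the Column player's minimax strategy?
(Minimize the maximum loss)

Column should play X, value = 3

Work:
Column player minimizes Row's maximum payoff:
Column X: max payoff to Row = 3
Column Y: max payoff to Row = 6
Column Z: max payoff to Row = 5
Minimum is 3, achieved by column X.
Minimax strategy: X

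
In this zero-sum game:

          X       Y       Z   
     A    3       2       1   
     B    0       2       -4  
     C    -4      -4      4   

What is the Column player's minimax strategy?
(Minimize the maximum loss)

Column should play Y, value = 2

Work:
Column player minimizes Row's maximum payoff:
Column X: max payoff to Row = 3
Column Y: max payoff to Row = 2
Column Z: max payoff to Row = 4
Minimum is 2, achieved by column Y.
Minimax strategy: Y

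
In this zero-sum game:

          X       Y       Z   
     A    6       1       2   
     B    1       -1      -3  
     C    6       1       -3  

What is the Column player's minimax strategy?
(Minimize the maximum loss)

Column should play Y, value = 1

Work:
Column player minimizes Row's maximum payoff:
Column X: max payoff to Row = 6
Column Y: max payoff to Row = 1
Column Z: max payoff to Row = 2
Minimum is 1, achieved by column Y.
Minimax strategy: Y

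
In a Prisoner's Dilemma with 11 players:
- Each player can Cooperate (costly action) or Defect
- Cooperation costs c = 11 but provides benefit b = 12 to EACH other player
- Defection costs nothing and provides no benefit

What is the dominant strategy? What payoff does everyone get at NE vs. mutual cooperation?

Dominant: Defect; NE payoff = 0; Coop payoff = 109

Work:
Defect dominates (saves cost c = 11, benefit to others is external)
NE: All defect → everyone gets 0
If all cooperate: each receives (10)×12 - 11 = 109
Social dilemma: 109 > 0 but NE gives 0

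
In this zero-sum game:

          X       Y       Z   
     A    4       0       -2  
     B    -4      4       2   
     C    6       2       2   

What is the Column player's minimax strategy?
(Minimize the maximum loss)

Column should play Z, value = 2

Work:
Column player minimizes Row's maximum payoff:
Column X: max payoff to Row = 6
Column Y: max payoff to Row = 4
Column Z: max payoff to Row = 2
Minimum is 2, achieved by column Z.
Minimax strategy: Z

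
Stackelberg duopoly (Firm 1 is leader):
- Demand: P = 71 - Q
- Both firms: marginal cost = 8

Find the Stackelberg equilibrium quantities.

q₁* (leader) = 31.5, q₂* (follower) = 15.75

Work:
Follower's reaction: q₂ = (a - c - q₁)/2
Leader substitutes: π₁ = q₁·(a - q₁ - (a-c-q₁)/2 - c)
FOC: q₁* = (71 - 8)/2 = 31.50
Then: q₂* = (71 - 8 - 31.5)/2 = 15.75
Leader has first-mover advantage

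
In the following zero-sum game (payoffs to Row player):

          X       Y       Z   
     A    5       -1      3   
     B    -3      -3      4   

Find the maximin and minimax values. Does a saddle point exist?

Maximin = -1, Minimax = -1, Saddle: True

Work:
Row minimums: [-1, -3] → maximin = -1
Column maximums: [5, -1, 4] → minimax = -1
Saddle point exists! Game value = -1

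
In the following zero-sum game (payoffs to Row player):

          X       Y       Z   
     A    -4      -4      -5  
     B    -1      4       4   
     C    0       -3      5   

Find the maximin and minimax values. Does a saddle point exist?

Maximin = -1, Minimax = 0, Saddle: False

Work:
Row minimums: [-5, -1, -3] → maximin = -1
Column maximums: [0, 4, 5] → minimax = 0
No saddle point (maximin ≠ minimax). Mixed strategy needed.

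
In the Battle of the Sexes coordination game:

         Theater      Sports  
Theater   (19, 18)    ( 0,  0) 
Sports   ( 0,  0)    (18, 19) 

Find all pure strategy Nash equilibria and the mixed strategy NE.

Pure NE: (Theater, Theater) and (Sports, Sports); Mixed NE: p = 0.5135, q = 0.4865

Work:
Check pure NE:
(Theater, Theater): (19, 18) - no unilateral deviation beneficial
(Sports, Sports): (18, 19) - no unilateral deviation beneficial
Mixed NE: P1 plays Theater with p = 0.5135, P2 plays Theater with q = 0.4865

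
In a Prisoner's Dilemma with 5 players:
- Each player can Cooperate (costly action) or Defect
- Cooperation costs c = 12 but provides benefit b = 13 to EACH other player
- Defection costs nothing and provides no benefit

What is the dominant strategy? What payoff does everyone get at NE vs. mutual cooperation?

Dominant: Defect; NE payoff = 0; Coop payoff = 40

Work:
Defect dominates (saves cost c = 12, benefit to others is external)
NE: All defect → everyone gets 0
If all cooperate: each receives (4)×13 - 12 = 40
Social dilemma: 40 > 0 but NE gives 0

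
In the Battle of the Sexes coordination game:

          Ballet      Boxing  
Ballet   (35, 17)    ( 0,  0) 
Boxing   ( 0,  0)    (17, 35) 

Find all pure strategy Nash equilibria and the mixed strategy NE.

Pure NE: (Ballet, Ballet) and (Boxing, Boxing); Mixed NE: p = 0.6731, q = 0.3269

Work:
Check pure NE:
(Ballet, Ballet): (35, 17) - no unilateral deviation beneficial
(Boxing, Boxing): (17, 35) - no unilateral deviation beneficial
Mixed NE: P1 plays Ballet with p = 0.6731, P2 plays Ballet with q = 0.3269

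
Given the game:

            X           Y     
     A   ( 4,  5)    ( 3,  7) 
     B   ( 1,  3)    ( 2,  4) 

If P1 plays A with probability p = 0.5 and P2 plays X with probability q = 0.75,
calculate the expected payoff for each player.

E[P1] = 2.5, E[P2] = 4.375

Work:
E[P1] = p·q·π₁(A,X) + p·(1-q)·π₁(A,Y) + (1-p)·q·π₁(B,X) + (1-p)·(1-q)·π₁(B,Y)
= 0.5·0.75·4 + 0.5·0.25·3 + 0.5·0.75·1 + 0.5·0.25·2
= 2.5

E[P2] = 4.375 (similar calculation)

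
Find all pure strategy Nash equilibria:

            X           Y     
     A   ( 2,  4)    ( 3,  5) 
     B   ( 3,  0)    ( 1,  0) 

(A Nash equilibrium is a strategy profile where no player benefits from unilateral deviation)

Nash equilibrium: (A, Y), (B, X)

Work:
Best responses:
  P1 vs X: payoffs [2, 3] → best response B (payoff 3)
  P1 vs Y: payoffs [3, 1] → best response A (payoff 3)
  P2 vs A: payoffs [4, 5] → best response Y (payoff 5)
  P2 vs B: payoffs [0, 0] → best response X/Y (payoff 0)
Mutual best responses: (A,Y), (B,X) → Nash equilibria.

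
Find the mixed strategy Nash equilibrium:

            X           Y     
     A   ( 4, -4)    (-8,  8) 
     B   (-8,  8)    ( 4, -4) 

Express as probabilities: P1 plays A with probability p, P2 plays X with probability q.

p = 0.5, q = 0.5

Work:
Find probabilities that make opponent indifferent:
P2 chooses q to make P1 indifferent between A and B
P1 chooses p to make P2 indifferent between X and Y
Mixed NE: P1 plays (A: 0.5, B: 0.5), P2 plays (X: 0.5, Y: 0.5)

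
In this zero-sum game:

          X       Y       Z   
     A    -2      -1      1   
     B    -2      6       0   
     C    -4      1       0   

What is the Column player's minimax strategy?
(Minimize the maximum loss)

Column should play X, value = -2

Work:
Column player minimizes Row's maximum payoff:
Column X: max payoff to Row = -2
Column Y: max payoff to Row = 6
Column Z: max payoff to Row = 1
Minimum is -2, achieved by column X.
Minimax strategy: X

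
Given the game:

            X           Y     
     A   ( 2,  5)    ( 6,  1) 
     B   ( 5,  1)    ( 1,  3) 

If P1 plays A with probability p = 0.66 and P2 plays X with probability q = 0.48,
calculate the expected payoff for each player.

E[P1] = 3.6856, E[P2] = 2.6208

Work:
E[P1] = p·q·π₁(A,X) + p·(1-q)·π₁(A,Y) + (1-p)·q·π₁(B,X) + (1-p)·(1-q)·π₁(B,Y)
= 0.66·0.48·2 + 0.66·0.52·6 + 0.34·0.48·5 + 0.34·0.52·1
= 3.6856

E[P2] = 2.6208 (similar calculation)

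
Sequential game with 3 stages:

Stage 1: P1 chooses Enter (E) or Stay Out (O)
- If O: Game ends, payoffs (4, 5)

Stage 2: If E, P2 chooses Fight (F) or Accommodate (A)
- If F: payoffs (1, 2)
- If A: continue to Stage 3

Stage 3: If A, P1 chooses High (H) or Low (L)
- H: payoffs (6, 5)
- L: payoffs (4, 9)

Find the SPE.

SPE: (E, A, H); Outcome (6, 5)

Work:
Stage 3: P1 chooses H (6 vs 4)
Stage 2: P2: F->2, A->5 (anticipating H). Choose A
Stage 1: P1: O->4, E->6 (anticipating A, H). Choose E
SPE path: E -> A -> H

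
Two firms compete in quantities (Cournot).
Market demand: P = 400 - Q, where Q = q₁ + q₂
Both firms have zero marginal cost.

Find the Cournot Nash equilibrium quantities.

q₁* = q₂* = 133.33; P* = 133.33

Work:
Profit: π_i = P·q_i = (a - q_i - q_j)·q_i
FOC: ∂π_i/∂q_i = a - 2q_i - q_j = 0
Reaction function: q_i = (400 - q_j)/2
Symmetry: q* = 400/3 = 133.33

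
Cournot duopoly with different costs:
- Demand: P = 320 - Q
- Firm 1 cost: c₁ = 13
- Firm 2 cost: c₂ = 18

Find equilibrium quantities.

q₁* = 104.0, q₂* = 99.0

Work:
Reaction: q₁ = (320 - 13 - q₂)/2
Reaction: q₂ = (320 - 18 - q₁)/2
Solve simultaneously:
q₁* = (320 - 2×13 + 18)/3 = 104.0
q₂* = (320 - 2×18 + 13)/3 = 99.0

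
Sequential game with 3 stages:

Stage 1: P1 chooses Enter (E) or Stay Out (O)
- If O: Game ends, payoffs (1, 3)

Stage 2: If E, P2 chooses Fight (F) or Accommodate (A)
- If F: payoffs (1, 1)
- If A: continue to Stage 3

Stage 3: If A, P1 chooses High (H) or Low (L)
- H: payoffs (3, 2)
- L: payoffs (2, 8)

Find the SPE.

SPE: (E, A, H); Outcome (3, 2)

Work:
Stage 3: P1 chooses H (3 vs 2)
Stage 2: P2: F->1, A->2 (anticipating H). Choose A
Stage 1: P1: O->1, E->3 (anticipating A, H). Choose E
SPE path: E -> A -> H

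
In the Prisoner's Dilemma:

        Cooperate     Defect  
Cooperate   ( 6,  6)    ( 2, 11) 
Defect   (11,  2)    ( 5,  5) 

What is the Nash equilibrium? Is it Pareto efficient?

(Defect, Defect) is NE; not Pareto efficient

Work:
Defect dominates Cooperate for both players:
If P2 cooperates: Defect (11) > Cooperate (6)
If P2 defects: Defect (5) > Cooperate (2)
NE: (Defect, Defect) with payoff (5, 5)
But (Cooperate, Cooperate) = (6, 6) Pareto dominates (5, 5)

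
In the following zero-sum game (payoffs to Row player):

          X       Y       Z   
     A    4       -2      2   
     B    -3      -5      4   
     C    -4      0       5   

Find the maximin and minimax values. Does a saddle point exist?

Maximin = -2, Minimax = 0, Saddle: False

Work:
Row minimums: [-2, -5, -4] → maximin = -2
Column maximums: [4, 0, 5] → minimax = 0
No saddle point (maximin ≠ minimax). Mixed strategy needed.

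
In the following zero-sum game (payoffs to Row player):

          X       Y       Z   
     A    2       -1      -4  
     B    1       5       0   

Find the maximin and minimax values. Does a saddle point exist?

Maximin = 0, Minimax = 0, Saddle: True

Work:
Row minimums: [-4, 0] → maximin = 0
Column maximums: [2, 5, 0] → minimax = 0
Saddle point exists! Game value = 0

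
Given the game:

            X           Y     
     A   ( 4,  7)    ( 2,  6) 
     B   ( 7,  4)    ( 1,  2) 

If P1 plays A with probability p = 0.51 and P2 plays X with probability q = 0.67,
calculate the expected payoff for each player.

E[P1] = 4.1632, E[P2] = 5.0383

Work:
E[P1] = p·q·π₁(A,X) + p·(1-q)·π₁(A,Y) + (1-p)·q·π₁(B,X) + (1-p)·(1-q)·π₁(B,Y)
= 0.51·0.67·4 + 0.51·0.33·2 + 0.49·0.67·7 + 0.49·0.33·1
= 4.1632

E[P2] = 5.0383 (similar calculation)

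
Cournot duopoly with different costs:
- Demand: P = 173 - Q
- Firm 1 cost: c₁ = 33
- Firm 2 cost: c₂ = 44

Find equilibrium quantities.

q₁* = 50.33, q₂* = 39.33

Work:
Reaction: q₁ = (173 - 33 - q₂)/2
Reaction: q₂ = (173 - 44 - q₁)/2
Solve simultaneously:
q₁* = (173 - 2×33 + 44)/3 = 50.33
q₂* = (173 - 2×44 + 33)/3 = 39.33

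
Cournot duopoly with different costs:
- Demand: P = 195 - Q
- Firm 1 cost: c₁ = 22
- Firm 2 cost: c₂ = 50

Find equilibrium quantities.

q₁* = 67.0, q₂* = 39.0

Work:
Reaction: q₁ = (195 - 22 - q₂)/2
Reaction: q₂ = (195 - 50 - q₁)/2
Solve simultaneously:
q₁* = (195 - 2×22 + 50)/3 = 67.0
q₂* = (195 - 2×50 + 22)/3 = 39.0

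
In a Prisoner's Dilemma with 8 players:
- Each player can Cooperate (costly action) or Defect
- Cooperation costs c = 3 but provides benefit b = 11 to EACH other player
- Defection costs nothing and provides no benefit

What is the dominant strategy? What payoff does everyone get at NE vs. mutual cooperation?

Dominant: Defect; NE payoff = 0; Coop payoff = 74

Work:
Defect dominates (saves cost c = 3, benefit to others is external)
NE: All defect → everyone gets 0
If all cooperate: each receives (7)×11 - 3 = 74
Social dilemma: 74 > 0 but NE gives 0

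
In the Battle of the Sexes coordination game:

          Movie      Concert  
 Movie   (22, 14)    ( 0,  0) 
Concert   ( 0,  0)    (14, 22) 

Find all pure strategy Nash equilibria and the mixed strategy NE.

Pure NE: (Movie, Movie) and (Concert, Concert); Mixed NE: p = 0.6111, q = 0.3889

Work:
Check pure NE:
(Movie, Movie): (22, 14) - no unilateral deviation beneficial
(Concert, Concert): (14, 22) - no unilateral deviation beneficial
Mixed NE: P1 plays Movie with p = 0.6111, P2 plays Movie with q = 0.3889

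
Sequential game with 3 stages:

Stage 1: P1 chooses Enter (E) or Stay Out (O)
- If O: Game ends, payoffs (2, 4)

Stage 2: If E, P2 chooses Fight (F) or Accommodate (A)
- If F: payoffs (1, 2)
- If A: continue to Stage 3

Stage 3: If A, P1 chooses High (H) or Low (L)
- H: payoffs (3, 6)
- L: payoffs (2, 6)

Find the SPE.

SPE: (E, A, H); Outcome (3, 6)

Work:
Stage 3: P1 chooses H (3 vs 2)
Stage 2: P2: F->2, A->6 (anticipating H). Choose A
Stage 1: P1: O->2, E->3 (anticipating A, H). Choose E
SPE path: E -> A -> H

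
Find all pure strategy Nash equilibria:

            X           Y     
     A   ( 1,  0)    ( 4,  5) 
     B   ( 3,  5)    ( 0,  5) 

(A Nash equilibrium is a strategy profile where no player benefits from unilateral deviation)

Nash equilibrium: (A, Y), (B, X)

Work:
Best responses:
  P1 vs X: payoffs [1, 3] → best response B (payoff 3)
  P1 vs Y: payoffs [4, 0] → best response A (payoff 4)
  P2 vs A: payoffs [0, 5] → best response Y (payoff 5)
  P2 vs B: payoffs [5, 5] → best response X/Y (payoff 5)
Mutual best responses: (A,Y), (B,X) → Nash equilibria.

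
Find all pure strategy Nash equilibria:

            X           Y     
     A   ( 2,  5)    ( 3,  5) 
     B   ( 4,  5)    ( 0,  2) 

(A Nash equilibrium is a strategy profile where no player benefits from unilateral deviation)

Nash equilibrium: (A, Y), (B, X)

Work:
Best responses:
  P1 vs X: payoffs [2, 4] → best response B (payoff 4)
  P1 vs Y: payoffs [3, 0] → best response A (payoff 3)
  P2 vs A: payoffs [5, 5] → best response X/Y (payoff 5)
  P2 vs B: payoffs [5, 2] → best response X (payoff 5)
Mutual best responses: (A,Y), (B,X) → Nash equilibria.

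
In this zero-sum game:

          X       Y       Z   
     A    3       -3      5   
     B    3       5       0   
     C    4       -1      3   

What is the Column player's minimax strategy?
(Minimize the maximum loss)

Column should play X, value = 4

Work:
Column player minimizes Row's maximum payoff:
Column X: max payoff to Row = 4
Column Y: max payoff to Row = 5
Column Z: max payoff to Row = 5
Minimum is 4, achieved by column X.
Minimax strategy: X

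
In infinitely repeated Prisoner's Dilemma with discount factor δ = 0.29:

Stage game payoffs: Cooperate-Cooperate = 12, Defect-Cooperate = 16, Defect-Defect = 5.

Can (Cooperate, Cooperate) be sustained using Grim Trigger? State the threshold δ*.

δ* = 0.3636; since δ = 0.29 < 0.3636, cooperation cannot be sustained

Work:
For Grim Trigger:
Cooperate forever: 12/(1-δ)
Defect then punished: 16 + 5·δ/(1-δ)
Need: 12/(1-δ) ≥ 16 + 5·δ/(1-δ)
Solving: δ ≥ (T-R)/(T-P) = (16-12)/(16-5) = 0.3636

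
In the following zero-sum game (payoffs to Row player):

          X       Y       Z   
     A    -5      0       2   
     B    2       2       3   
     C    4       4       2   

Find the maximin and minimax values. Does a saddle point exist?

Maximin = 2, Minimax = 3, Saddle: False

Work:
Row minimums: [-5, 2, 2] → maximin = 2
Column maximums: [4, 4, 3] → minimax = 3
No saddle point (maximin ≠ minimax). Mixed strategy needed.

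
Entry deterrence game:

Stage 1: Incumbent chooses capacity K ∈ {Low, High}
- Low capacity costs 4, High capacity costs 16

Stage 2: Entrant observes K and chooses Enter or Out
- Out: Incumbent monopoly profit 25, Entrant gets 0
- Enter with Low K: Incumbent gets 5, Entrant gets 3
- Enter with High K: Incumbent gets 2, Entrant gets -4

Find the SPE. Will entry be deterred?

SPE: (High, Enter|Low, Out|High); Entry deterred. Incumbent net profit = 9

Work:
After Low K: Entrant enters (3 > 0)
After High K: Entrant stays out (-4 < 0)
Incumbent: Low → 5−4=1, High → 25−16=9
Incumbent chooses High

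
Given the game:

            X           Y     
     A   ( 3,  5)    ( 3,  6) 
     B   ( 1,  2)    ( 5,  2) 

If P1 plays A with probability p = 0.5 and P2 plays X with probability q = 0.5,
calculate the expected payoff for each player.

E[P1] = 3.0, E[P2] = 3.75

Work:
E[P1] = p·q·π₁(A,X) + p·(1-q)·π₁(A,Y) + (1-p)·q·π₁(B,X) + (1-p)·(1-q)·π₁(B,Y)
= 0.5·0.5·3 + 0.5·0.5·3 + 0.5·0.5·1 + 0.5·0.5·5
= 3.0

E[P2] = 3.75 (similar calculation)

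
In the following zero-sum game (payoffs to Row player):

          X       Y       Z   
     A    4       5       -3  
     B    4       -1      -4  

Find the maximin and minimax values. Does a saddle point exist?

Maximin = -3, Minimax = -3, Saddle: True

Work:
Row minimums: [-3, -4] → maximin = -3
Column maximums: [4, 5, -3] → minimax = -3
Saddle point exists! Game value = -3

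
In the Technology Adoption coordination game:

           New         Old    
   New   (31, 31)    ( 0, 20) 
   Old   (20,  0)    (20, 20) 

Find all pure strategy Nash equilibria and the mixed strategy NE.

Pure NE: (New, New) and (Old, Old); Mixed NE: p = 0.6452, q = 0.6452

Work:
Check pure NE:
(New, New): (31, 31) - no unilateral deviation beneficial
(Old, Old): (20, 20) - no unilateral deviation beneficial
Mixed NE: P1 plays New with p = 0.6452, P2 plays New with q = 0.6452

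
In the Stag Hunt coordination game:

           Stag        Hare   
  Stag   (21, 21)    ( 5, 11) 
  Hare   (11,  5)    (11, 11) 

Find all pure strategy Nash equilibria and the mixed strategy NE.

Pure NE: (Stag, Stag) and (Hare, Hare); Mixed NE: p = 0.375, q = 0.375

Work:
Check pure NE:
(Stag, Stag): (21, 21) - no unilateral deviation beneficial
(Hare, Hare): (11, 11) - no unilateral deviation beneficial
Mixed NE: P1 plays Stag with p = 0.375, P2 plays Stag with q = 0.375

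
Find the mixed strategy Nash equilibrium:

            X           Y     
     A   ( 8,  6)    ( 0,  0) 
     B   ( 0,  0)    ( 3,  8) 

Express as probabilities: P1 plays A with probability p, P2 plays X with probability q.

p = 0.5714, q = 0.2727

Work:
Find probabilities that make opponent indifferent:
P2 chooses q to make P1 indifferent between A and B
P1 chooses p to make P2 indifferent between X and Y
Mixed NE: P1 plays (A: 0.5714, B: 0.4286), P2 plays (X: 0.2727, Y: 0.7273)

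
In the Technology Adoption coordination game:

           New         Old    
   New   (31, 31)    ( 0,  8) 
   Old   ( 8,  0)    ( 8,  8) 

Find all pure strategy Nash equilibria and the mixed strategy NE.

Pure NE: (New, New) and (Old, Old); Mixed NE: p = 0.2581, q = 0.2581

Work:
Check pure NE:
(New, New): (31, 31) - no unilateral deviation beneficial
(Old, Old): (8, 8) - no unilateral deviation beneficial
Mixed NE: P1 plays New with p = 0.2581, P2 plays New with q = 0.2581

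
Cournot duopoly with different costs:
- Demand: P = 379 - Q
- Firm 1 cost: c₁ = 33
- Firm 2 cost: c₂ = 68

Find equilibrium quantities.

q₁* = 127.0, q₂* = 92.0

Work:
Reaction: q₁ = (379 - 33 - q₂)/2
Reaction: q₂ = (379 - 68 - q₁)/2
Solve simultaneously:
q₁* = (379 - 2×33 + 68)/3 = 127.0
q₂* = (379 - 2×68 + 33)/3 = 92.0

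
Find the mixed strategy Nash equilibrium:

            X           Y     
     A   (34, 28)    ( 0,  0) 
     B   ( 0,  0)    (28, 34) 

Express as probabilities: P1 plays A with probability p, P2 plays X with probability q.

p = 0.5484, q = 0.4516

Work:
Find probabilities that make opponent indifferent:
P2 chooses q to make P1 indifferent between A and B
P1 chooses p to make P2 indifferent between X and Y
Mixed NE: P1 plays (A: 0.5484, B: 0.4516), P2 plays (X: 0.4516, Y: 0.5484)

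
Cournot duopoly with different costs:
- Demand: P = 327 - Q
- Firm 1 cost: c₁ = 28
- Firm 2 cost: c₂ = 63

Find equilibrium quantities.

q₁* = 111.33, q₂* = 76.33

Work:
Reaction: q₁ = (327 - 28 - q₂)/2
Reaction: q₂ = (327 - 63 - q₁)/2
Solve simultaneously:
q₁* = (327 - 2×28 + 63)/3 = 111.33
q₂* = (327 - 2×63 + 28)/3 = 76.33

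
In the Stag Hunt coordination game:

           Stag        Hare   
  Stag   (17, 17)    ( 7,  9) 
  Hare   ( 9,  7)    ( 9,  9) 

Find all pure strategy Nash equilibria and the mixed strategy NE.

Pure NE: (Stag, Stag) and (Hare, Hare); Mixed NE: p = 0.2, q = 0.2

Work:
Check pure NE:
(Stag, Stag): (17, 17) - no unilateral deviation beneficial
(Hare, Hare): (9, 9) - no unilateral deviation beneficial
Mixed NE: P1 plays Stag with p = 0.2, P2 plays Stag with q = 0.2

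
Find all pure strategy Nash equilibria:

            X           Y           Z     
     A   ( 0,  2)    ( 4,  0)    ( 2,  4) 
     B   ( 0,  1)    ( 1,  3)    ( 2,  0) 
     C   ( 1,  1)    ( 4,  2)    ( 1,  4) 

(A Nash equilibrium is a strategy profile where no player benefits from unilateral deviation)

Nash equilibrium: (A, Z)

Work:
Best responses:
  P1 vs X: payoffs [0, 0, 1] → best response C (payoff 1)
  P1 vs Y: payoffs [4, 1, 4] → best response A/C (payoff 4)
  P1 vs Z: payoffs [2, 2, 1] → best response A/B (payoff 2)
  P2 vs A: payoffs [2, 0, 4] → best response Z (payoff 4)
  P2 vs B: payoffs [1, 3, 0] → best response Y (payoff 3)
  P2 vs C: payoffs [1, 2, 4] → best response Z (payoff 4)
Mutual best responses: (A,Z) → Nash equilibria.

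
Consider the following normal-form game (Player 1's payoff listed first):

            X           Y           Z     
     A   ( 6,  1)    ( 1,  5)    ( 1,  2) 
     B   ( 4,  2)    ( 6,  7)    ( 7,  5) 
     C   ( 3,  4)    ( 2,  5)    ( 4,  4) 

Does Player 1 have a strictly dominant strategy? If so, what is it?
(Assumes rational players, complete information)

No strictly dominant strategy exists for Player 1

Work:
A strategy strictly dominates another if it gives a strictly higher payoff against every opponent action. Compare each pair of P1's strategies column-by-column:
  A vs B: [6 vs 4, 1 vs 6, 1 vs 7] → A does not strictly dominate B (column Y: 1 ≤ 6)
  A vs C: [6 vs 3, 1 vs 2, 1 vs 4] → A does not strictly dominate C (column Y: 1 ≤ 2)
  B vs A: [4 vs 6, 6 vs 1, 7 vs 1] → B does not strictly dominate A (column X: 4 ≤ 6)
  B vs C: [4 vs 3, 6 vs 2, 7 vs 4] → B strictly dominates C
  C vs A: [3 vs 6, 2 vs 1, 4 vs 1] → C does not strictly dominate A (column X: 3 ≤ 6)
  C vs B: [3 vs 4, 2 vs 6, 4 vs 7] → C does not strictly dominate B (column X: 3 ≤ 4)
No single strategy strictly dominates all others → no strictly dominant strategy.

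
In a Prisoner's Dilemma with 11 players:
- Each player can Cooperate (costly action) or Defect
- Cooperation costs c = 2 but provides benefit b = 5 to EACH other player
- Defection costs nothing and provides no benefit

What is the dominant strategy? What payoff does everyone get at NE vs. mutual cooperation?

Dominant: Defect; NE payoff = 0; Coop payoff = 48

Work:
Defect dominates (saves cost c = 2, benefit to others is external)
NE: All defect → everyone gets 0
If all cooperate: each receives (10)×5 - 2 = 48
Social dilemma: 48 > 0 but NE gives 0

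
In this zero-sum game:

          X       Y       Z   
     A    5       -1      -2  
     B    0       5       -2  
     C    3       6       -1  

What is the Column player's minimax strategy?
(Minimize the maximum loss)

Column should play Z, value = -1

Work:
Column player minimizes Row's maximum payoff:
Column X: max payoff to Row = 5
Column Y: max payoff to Row = 6
Column Z: max payoff to Row = -1
Minimum is -1, achieved by column Z.
Minimax strategy: Z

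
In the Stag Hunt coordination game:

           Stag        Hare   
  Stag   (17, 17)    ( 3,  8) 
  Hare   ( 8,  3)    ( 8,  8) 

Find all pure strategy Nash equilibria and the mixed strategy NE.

Pure NE: (Stag, Stag) and (Hare, Hare); Mixed NE: p = 0.3571, q = 0.3571

Work:
Check pure NE:
(Stag, Stag): (17, 17) - no unilateral deviation beneficial
(Hare, Hare): (8, 8) - no unilateral deviation beneficial
Mixed NE: P1 plays Stag with p = 0.3571, P2 plays Stag with q = 0.3571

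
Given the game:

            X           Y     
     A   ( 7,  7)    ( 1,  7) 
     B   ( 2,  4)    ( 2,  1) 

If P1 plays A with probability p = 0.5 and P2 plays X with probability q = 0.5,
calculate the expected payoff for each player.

E[P1] = 3.0, E[P2] = 4.75

Work:
E[P1] = p·q·π₁(A,X) + p·(1-q)·π₁(A,Y) + (1-p)·q·π₁(B,X) + (1-p)·(1-q)·π₁(B,Y)
= 0.5·0.5·7 + 0.5·0.5·1 + 0.5·0.5·2 + 0.5·0.5·2
= 3.0

E[P2] = 4.75 (similar calculation)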